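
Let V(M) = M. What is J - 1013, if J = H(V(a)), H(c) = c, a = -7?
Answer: -1020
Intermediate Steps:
J = -7
J - 1013 = -7 - 1013 = -1020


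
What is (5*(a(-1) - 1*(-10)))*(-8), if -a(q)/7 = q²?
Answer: -120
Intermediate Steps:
a(q) = -7*q²
(5*(a(-1) - 1*(-10)))*(-8) = (5*(-7*(-1)² - 1*(-10)))*(-8) = (5*(-7*1 + 10))*(-8) = (5*(-7 + 10))*(-8) = (5*3)*(-8) = 15*(-8) = -120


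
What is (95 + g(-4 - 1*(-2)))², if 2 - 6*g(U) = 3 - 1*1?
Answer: 9025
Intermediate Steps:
g(U) = 0 (g(U) = ⅓ - (3 - 1*1)/6 = ⅓ - (3 - 1)/6 = ⅓ - ⅙*2 = ⅓ - ⅓ = 0)
(95 + g(-4 - 1*(-2)))² = (95 + 0)² = 95² = 9025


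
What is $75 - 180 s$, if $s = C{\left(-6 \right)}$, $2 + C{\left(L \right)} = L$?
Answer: $1515$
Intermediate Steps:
$C{\left(L \right)} = -2 + L$
$s = -8$ ($s = -2 - 6 = -8$)
$75 - 180 s = 75 - -1440 = 75 + 1440 = 1515$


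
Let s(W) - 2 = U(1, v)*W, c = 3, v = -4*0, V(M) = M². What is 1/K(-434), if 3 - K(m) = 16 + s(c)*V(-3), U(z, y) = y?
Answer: -1/31 ≈ -0.032258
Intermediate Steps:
v = 0
s(W) = 2 (s(W) = 2 + 0*W = 2 + 0 = 2)
K(m) = -31 (K(m) = 3 - (16 + 2*(-3)²) = 3 - (16 + 2*9) = 3 - (16 + 18) = 3 - 1*34 = 3 - 34 = -31)
1/K(-434) = 1/(-31) = -1/31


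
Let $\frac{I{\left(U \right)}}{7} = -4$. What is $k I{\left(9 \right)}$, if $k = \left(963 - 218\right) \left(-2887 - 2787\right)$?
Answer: $118359640$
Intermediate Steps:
$I{\left(U \right)} = -28$ ($I{\left(U \right)} = 7 \left(-4\right) = -28$)
$k = -4227130$ ($k = 745 \left(-5674\right) = -4227130$)
$k I{\left(9 \right)} = \left(-4227130\right) \left(-28\right) = 118359640$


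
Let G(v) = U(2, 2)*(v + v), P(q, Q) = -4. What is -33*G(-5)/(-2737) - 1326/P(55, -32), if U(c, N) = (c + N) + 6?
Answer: 1808031/5474 ≈ 330.29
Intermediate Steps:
U(c, N) = 6 + N + c (U(c, N) = (N + c) + 6 = 6 + N + c)
G(v) = 20*v (G(v) = (6 + 2 + 2)*(v + v) = 10*(2*v) = 20*v)
-33*G(-5)/(-2737) - 1326/P(55, -32) = -660*(-5)/(-2737) - 1326/(-4) = -33*(-100)*(-1/2737) - 1326*(-¼) = 3300*(-1/2737) + 663/2 = -3300/2737 + 663/2 = 1808031/5474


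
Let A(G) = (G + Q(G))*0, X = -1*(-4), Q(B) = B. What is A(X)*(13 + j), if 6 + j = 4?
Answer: 0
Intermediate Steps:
X = 4
j = -2 (j = -6 + 4 = -2)
A(G) = 0 (A(G) = (G + G)*0 = (2*G)*0 = 0)
A(X)*(13 + j) = 0*(13 - 2) = 0*11 = 0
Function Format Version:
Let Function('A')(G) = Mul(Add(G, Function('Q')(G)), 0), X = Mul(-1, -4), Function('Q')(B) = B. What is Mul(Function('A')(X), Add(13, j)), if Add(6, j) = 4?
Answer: 0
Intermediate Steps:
X = 4
j = -2 (j = Add(-6, 4) = -2)
Function('A')(G) = 0 (Function('A')(G) = Mul(Add(G, G), 0) = Mul(Mul(2, G), 0) = 0)
Mul(Function('A')(X), Add(13, j)) = Mul(0, Add(13, -2)) = Mul(0, 11) = 0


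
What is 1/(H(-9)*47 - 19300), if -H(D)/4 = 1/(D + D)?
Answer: -9/173606 ≈ -5.1842e-5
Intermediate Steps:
H(D) = -2/D (H(D) = -4/(D + D) = -4*1/(2*D) = -2/D)
1/(H(-9)*47 - 19300) = 1/(-2/(-9)*47 - 19300) = 1/(-2*(-⅑)*47 - 19300) = 1/((2/9)*47 - 19300) = 1/(94/9 - 19300) = 1/(-173606/9) = -9/173606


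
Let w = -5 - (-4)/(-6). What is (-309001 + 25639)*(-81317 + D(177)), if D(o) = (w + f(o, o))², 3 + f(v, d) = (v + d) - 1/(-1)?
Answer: -32838633272/3 ≈ -1.0946e+10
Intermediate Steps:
f(v, d) = -2 + d + v (f(v, d) = -3 + ((v + d) - 1/(-1)) = -3 + ((d + v) - 1*(-1)) = -3 + ((d + v) + 1) = -3 + (1 + d + v) = -2 + d + v)
w = -17/3 (w = -5 - (-4)*(-1)/6 = -5 - 1*⅔ = -5 - ⅔ = -17/3 ≈ -5.6667)
D(o) = (-23/3 + 2*o)² (D(o) = (-17/3 + (-2 + o + o))² = (-17/3 + (-2 + 2*o))² = (-23/3 + 2*o)²)
(-309001 + 25639)*(-81317 + D(177)) = (-309001 + 25639)*(-81317 + (-23 + 6*177)²/9) = -283362*(-81317 + (-23 + 1062)²/9) = -283362*(-81317 + (⅑)*1039²) = -283362*(-81317 + (⅑)*1079521) = -283362*(-81317 + 1079521/9) = -283362*347668/9 = -32838633272/3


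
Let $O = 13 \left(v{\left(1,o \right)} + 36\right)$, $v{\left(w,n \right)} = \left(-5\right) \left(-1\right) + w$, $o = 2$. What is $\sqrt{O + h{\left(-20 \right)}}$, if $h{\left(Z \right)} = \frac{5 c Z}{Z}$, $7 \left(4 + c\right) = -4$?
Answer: $\frac{\sqrt{25634}}{7} \approx 22.872$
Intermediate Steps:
$c = - \frac{32}{7}$ ($c = -4 + \frac{1}{7} \left(-4\right) = -4 - \frac{4}{7} = - \frac{32}{7} \approx -4.5714$)
$v{\left(w,n \right)} = 5 + w$
$h{\left(Z \right)} = - \frac{160}{7}$ ($h{\left(Z \right)} = \frac{5 \left(- \frac{32}{7}\right) Z}{Z} = \frac{\left(- \frac{160}{7}\right) Z}{Z} = - \frac{160}{7}$)
$O = 546$ ($O = 13 \left(\left(5 + 1\right) + 36\right) = 13 \left(6 + 36\right) = 13 \cdot 42 = 546$)
$\sqrt{O + h{\left(-20 \right)}} = \sqrt{546 - \frac{160}{7}} = \sqrt{\frac{3662}{7}} = \frac{\sqrt{25634}}{7}$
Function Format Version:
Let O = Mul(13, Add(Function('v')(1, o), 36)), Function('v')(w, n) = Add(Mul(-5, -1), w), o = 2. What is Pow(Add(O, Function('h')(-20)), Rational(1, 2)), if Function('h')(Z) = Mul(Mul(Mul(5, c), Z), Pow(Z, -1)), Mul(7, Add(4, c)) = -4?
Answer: Mul(Rational(1, 7), Pow(25634, Rational(1, 2))) ≈ 22.872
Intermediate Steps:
c = Rational(-32, 7) (c = Add(-4, Mul(Rational(1, 7), -4)) = Add(-4, Rational(-4, 7)) = Rational(-32, 7) ≈ -4.5714)
Function('v')(w, n) = Add(5, w)
Function('h')(Z) = Rational(-160, 7) (Function('h')(Z) = Mul(Mul(Mul(5, Rational(-32, 7)), Z), Pow(Z, -1)) = Mul(Mul(Rational(-160, 7), Z), Pow(Z, -1)) = Rational(-160, 7))
O = 546 (O = Mul(13, Add(Add(5, 1), 36)) = Mul(13, Add(6, 36)) = Mul(13, 42) = 546)
Pow(Add(O, Function('h')(-20)), Rational(1, 2)) = Pow(Add(546, Rational(-160, 7)), Rational(1, 2)) = Pow(Rational(3662, 7), Rational(1, 2)) = Mul(Rational(1, 7), Pow(25634, Rational(1, 2)))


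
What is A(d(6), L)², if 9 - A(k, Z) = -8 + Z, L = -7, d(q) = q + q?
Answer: 576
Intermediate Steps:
d(q) = 2*q
A(k, Z) = 17 - Z (A(k, Z) = 9 - (-8 + Z) = 9 + (8 - Z) = 17 - Z)
A(d(6), L)² = (17 - 1*(-7))² = (17 + 7)² = 24² = 576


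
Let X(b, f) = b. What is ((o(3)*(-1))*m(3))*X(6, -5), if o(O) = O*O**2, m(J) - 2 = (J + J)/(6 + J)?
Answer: -432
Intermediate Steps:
m(J) = 2 + 2*J/(6 + J) (m(J) = 2 + (J + J)/(6 + J) = 2 + (2*J)/(6 + J) = 2 + 2*J/(6 + J))
o(O) = O**3
((o(3)*(-1))*m(3))*X(6, -5) = ((3**3*(-1))*(4*(3 + 3)/(6 + 3)))*6 = ((27*(-1))*(4*6/9))*6 = -108*6/9*6 = -27*8/3*6 = -72*6 = -432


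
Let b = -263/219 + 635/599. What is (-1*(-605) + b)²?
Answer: 6295792952837089/17208454761 ≈ 3.6585e+5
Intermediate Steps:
b = -18472/131181 (b = -263*1/219 + 635*(1/599) = -263/219 + 635/599 = -18472/131181 ≈ -0.14081)
(-1*(-605) + b)² = (-1*(-605) - 18472/131181)² = (605 - 18472/131181)² = (79346033/131181)² = 6295792952837089/17208454761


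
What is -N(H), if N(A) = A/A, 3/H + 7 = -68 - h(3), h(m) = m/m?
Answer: -1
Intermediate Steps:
h(m) = 1
H = -3/76 (H = 3/(-7 + (-68 - 1*1)) = 3/(-7 + (-68 - 1)) = 3/(-7 - 69) = 3/(-76) = 3*(-1/76) = -3/76 ≈ -0.039474)
N(A) = 1
-N(H) = -1*1 = -1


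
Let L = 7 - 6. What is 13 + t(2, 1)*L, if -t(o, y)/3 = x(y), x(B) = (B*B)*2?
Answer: 7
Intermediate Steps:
x(B) = 2*B² (x(B) = B²*2 = 2*B²)
t(o, y) = -6*y²
L = 1
13 + t(2, 1)*L = 13 - 6*1²*1 = 13 - 6*1*1 = 13 - 6*1 = 13 - 6 = 7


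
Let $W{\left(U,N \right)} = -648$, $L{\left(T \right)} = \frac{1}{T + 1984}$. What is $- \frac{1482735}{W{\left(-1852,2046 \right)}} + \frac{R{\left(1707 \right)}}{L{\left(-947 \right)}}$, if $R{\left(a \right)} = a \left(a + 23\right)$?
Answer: $\frac{661473509365}{216} \approx 3.0624 \cdot 10^{9}$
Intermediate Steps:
$L{\left(T \right)} = \frac{1}{1984 + T}$
$R{\left(a \right)} = a \left(23 + a\right)$
$- \frac{1482735}{W{\left(-1852,2046 \right)}} + \frac{R{\left(1707 \right)}}{L{\left(-947 \right)}} = - \frac{1482735}{-648} + \frac{1707 \left(23 + 1707\right)}{\frac{1}{1984 - 947}} = \left(-1482735\right) \left(- \frac{1}{648}\right) + \frac{1707 \cdot 1730}{\frac{1}{1037}} = \frac{494245}{216} + 2953110 \frac{1}{\frac{1}{1037}} = \frac{494245}{216} + 2953110 \cdot 1037 = \frac{494245}{216} + 3062375070 = \frac{661473509365}{216}$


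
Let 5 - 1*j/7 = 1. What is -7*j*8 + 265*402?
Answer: 104962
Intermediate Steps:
j = 28 (j = 35 - 7*1 = 35 - 7 = 28)
-7*j*8 + 265*402 = -7*28*8 + 265*402 = -196*8 + 106530 = -1568 + 106530 = 104962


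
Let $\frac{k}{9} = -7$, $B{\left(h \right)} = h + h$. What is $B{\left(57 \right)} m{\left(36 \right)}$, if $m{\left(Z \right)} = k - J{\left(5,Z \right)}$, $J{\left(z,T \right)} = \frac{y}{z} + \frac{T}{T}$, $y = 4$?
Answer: $- \frac{36936}{5} \approx -7387.2$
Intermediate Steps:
$B{\left(h \right)} = 2 h$
$k = -63$ ($k = 9 \left(-7\right) = -63$)
$J{\left(z,T \right)} = 1 + \frac{4}{z}$ ($J{\left(z,T \right)} = \frac{4}{z} + \frac{T}{T} = \frac{4}{z} + 1 = 1 + \frac{4}{z}$)
$m{\left(Z \right)} = - \frac{324}{5}$ ($m{\left(Z \right)} = -63 - \frac{4 + 5}{5} = -63 - \frac{1}{5} \cdot 9 = -63 - \frac{9}{5} = - \frac{324}{5}$)
$B{\left(57 \right)} m{\left(36 \right)} = 2 \cdot 57 \left(- \frac{324}{5}\right) = 114 \left(- \frac{324}{5}\right) = - \frac{36936}{5}$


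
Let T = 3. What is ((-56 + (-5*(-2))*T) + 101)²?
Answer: 5625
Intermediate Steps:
((-56 + (-5*(-2))*T) + 101)² = ((-56 - 5*(-2)*3) + 101)² = ((-56 + 10*3) + 101)² = ((-56 + 30) + 101)² = (-26 + 101)² = 75² = 5625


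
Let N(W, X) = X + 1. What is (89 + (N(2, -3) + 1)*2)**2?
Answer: 7569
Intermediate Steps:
N(W, X) = 1 + X
(89 + (N(2, -3) + 1)*2)**2 = (89 + ((1 - 3) + 1)*2)**2 = (89 + (-2 + 1)*2)**2 = (89 - 1*2)**2 = (89 - 2)**2 = 87**2 = 7569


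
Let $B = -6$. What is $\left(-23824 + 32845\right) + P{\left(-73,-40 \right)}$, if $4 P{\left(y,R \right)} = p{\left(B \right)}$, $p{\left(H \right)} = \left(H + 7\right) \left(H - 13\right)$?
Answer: $\frac{36065}{4} \approx 9016.3$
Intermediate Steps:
$p{\left(H \right)} = \left(-13 + H\right) \left(7 + H\right)$ ($p{\left(H \right)} = \left(7 + H\right) \left(-13 + H\right) = \left(-13 + H\right) \left(7 + H\right)$)
$P{\left(y,R \right)} = - \frac{19}{4}$ ($P{\left(y,R \right)} = \frac{-91 + \left(-6\right)^{2} - -36}{4} = \frac{-91 + 36 + 36}{4} = \frac{1}{4} \left(-19\right) = - \frac{19}{4}$)
$\left(-23824 + 32845\right) + P{\left(-73,-40 \right)} = \left(-23824 + 32845\right) - \frac{19}{4} = 9021 - \frac{19}{4} = \frac{36065}{4}$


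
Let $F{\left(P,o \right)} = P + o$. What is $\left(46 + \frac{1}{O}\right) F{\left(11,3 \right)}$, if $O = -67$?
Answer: $\frac{43134}{67} \approx 643.79$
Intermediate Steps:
$\left(46 + \frac{1}{O}\right) F{\left(11,3 \right)} = \left(46 + \frac{1}{-67}\right) \left(11 + 3\right) = \left(46 - \frac{1}{67}\right) 14 = \frac{3081}{67} \cdot 14 = \frac{43134}{67}$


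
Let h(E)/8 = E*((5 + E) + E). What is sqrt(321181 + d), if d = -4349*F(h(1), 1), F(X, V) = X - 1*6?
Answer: sqrt(103731) ≈ 322.07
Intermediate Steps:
h(E) = 8*E*(5 + 2*E) (h(E) = 8*(E*((5 + E) + E)) = 8*(E*(5 + 2*E)) = 8*E*(5 + 2*E))
F(X, V) = -6 + X (F(X, V) = X - 6 = -6 + X)
d = -217450 (d = -4349*(-6 + 8*1*(5 + 2*1)) = -4349*(-6 + 8*1*(5 + 2)) = -4349*(-6 + 8*1*7) = -4349*(-6 + 56) = -4349*50 = -217450)
sqrt(321181 + d) = sqrt(321181 - 217450) = sqrt(103731)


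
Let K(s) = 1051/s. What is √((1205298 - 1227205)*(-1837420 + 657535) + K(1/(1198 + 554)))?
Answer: 3*√2872175783 ≈ 1.6078e+5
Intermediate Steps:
√((1205298 - 1227205)*(-1837420 + 657535) + K(1/(1198 + 554))) = √((1205298 - 1227205)*(-1837420 + 657535) + 1051/(1/(1198 + 554))) = √(-21907*(-1179885) + 1051/(1/1752)) = √(25847740695 + 1051/(1/1752)) = √(25847740695 + 1051*1752) = √(25847740695 + 1841352) = √25849582047 = 3*√2872175783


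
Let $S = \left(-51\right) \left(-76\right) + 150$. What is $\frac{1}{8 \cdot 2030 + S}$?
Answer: $\frac{1}{20266} \approx 4.9344 \cdot 10^{-5}$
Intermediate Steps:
$S = 4026$ ($S = 3876 + 150 = 4026$)
$\frac{1}{8 \cdot 2030 + S} = \frac{1}{8 \cdot 2030 + 4026} = \frac{1}{16240 + 4026} = \frac{1}{20266}$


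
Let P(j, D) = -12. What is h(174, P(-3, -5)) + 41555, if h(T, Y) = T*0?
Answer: 41555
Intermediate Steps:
h(T, Y) = 0
h(174, P(-3, -5)) + 41555 = 0 + 41555 = 41555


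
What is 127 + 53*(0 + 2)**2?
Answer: 339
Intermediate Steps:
127 + 53*(0 + 2)**2 = 127 + 53*2**2 = 127 + 53*4 = 127 + 212 = 339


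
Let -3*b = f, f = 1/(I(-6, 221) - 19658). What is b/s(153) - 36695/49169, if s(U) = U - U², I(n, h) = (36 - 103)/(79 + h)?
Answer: -1258193506028135/1685900434322322 ≈ -0.74630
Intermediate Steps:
I(n, h) = -67/(79 + h)
f = -300/5897467 (f = 1/(-67/(79 + 221) - 19658) = 1/(-67/300 - 19658) = 1/(-5897467/300) = -300/5897467 ≈ -5.0869e-5)
b = 100/5897467 (b = -⅓*(-300/5897467) = 100/5897467 ≈ 1.6956e-5)
b/s(153) - 36695/49169 = 100/(5897467*((153*(1 - 1*153)))) - 36695/49169 = 100/(5897467*((153*(1 - 153)))) - 36695*1/49169 = 100/(5897467*((153*(-152)))) - 36695/49169 = (100/5897467)/(-23256) - 36695/49169 = (100/5897467)*(-1/23256) - 36695/49169 = -25/34287873138 - 36695/49169 = -1258193506028135/1685900434322322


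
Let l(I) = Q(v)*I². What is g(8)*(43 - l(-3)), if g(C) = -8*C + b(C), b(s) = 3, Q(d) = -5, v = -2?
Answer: -5368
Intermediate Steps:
l(I) = -5*I²
g(C) = 3 - 8*C (g(C) = -8*C + 3 = 3 - 8*C)
g(8)*(43 - l(-3)) = (3 - 8*8)*(43 - (-5)*(-3)²) = (3 - 64)*(43 - (-5)*9) = -61*(43 - 1*(-45)) = -61*(43 + 45) = -61*88 = -5368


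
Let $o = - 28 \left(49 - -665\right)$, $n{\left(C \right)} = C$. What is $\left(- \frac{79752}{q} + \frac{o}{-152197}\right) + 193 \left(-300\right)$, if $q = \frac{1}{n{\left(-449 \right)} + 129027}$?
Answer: $- \frac{1560690523371540}{152197} \approx -1.0254 \cdot 10^{10}$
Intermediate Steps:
$q = \frac{1}{128578}$ ($q = \frac{1}{-449 + 129027} = \frac{1}{128578} \approx 7.7774 \cdot 10^{-6}$)
$o = -19992$ ($o = - 28 \left(49 + 665\right) = \left(-28\right) 714 = -19992$)
$\left(- \frac{79752}{q} + \frac{o}{-152197}\right) + 193 \left(-300\right) = \left(- 79752 \frac{1}{\frac{1}{128578}} - \frac{19992}{-152197}\right) + 193 \left(-300\right) = \left(\left(-79752\right) 128578 - - \frac{19992}{152197}\right) - 57900 = \left(-10254352656 + \frac{19992}{152197}\right) - 57900 = - \frac{1560681711165240}{152197} - 57900 = - \frac{1560690523371540}{152197}$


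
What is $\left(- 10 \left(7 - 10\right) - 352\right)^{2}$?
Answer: $103684$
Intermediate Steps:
$\left(- 10 \left(7 - 10\right) - 352\right)^{2} = \left(\left(-10\right) \left(-3\right) - 352\right)^{2} = \left(30 - 352\right)^{2} = \left(-322\right)^{2} = 103684$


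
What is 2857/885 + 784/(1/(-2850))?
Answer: -1977441143/885 ≈ -2.2344e+6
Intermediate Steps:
2857/885 + 784/(1/(-2850)) = 2857*(1/885) + 784/(-1/2850) = 2857/885 + 784*(-2850) = 2857/885 - 2234400 = -1977441143/885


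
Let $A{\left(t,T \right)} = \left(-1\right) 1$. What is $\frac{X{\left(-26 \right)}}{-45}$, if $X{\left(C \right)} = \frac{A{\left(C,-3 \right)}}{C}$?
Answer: $- \frac{1}{1170} \approx -0.0008547$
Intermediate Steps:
$A{\left(t,T \right)} = -1$
$X{\left(C \right)} = - \frac{1}{C}$
$\frac{X{\left(-26 \right)}}{-45} = \frac{\left(-1\right) \frac{1}{-26}}{-45} = \left(-1\right) \left(- \frac{1}{26}\right) \left(- \frac{1}{45}\right) = \frac{1}{26} \left(- \frac{1}{45}\right) = - \frac{1}{1170}$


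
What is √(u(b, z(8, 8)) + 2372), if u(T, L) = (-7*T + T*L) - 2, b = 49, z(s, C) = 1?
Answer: 2*√519 ≈ 45.563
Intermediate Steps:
u(T, L) = -2 - 7*T + L*T (u(T, L) = (-7*T + L*T) - 2 = -2 - 7*T + L*T)
√(u(b, z(8, 8)) + 2372) = √((-2 - 7*49 + 1*49) + 2372) = √((-2 - 343 + 49) + 2372) = √(-296 + 2372) = √2076 = 2*√519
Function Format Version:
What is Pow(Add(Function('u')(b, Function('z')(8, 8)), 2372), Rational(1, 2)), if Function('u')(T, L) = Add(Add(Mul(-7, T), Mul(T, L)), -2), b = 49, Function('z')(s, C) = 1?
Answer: Mul(2, Pow(519, Rational(1, 2))) ≈ 45.563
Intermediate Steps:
Function('u')(T, L) = Add(-2, Mul(-7, T), Mul(L, T)) (Function('u')(T, L) = Add(Add(Mul(-7, T), Mul(L, T)), -2) = Add(-2, Mul(-7, T), Mul(L, T)))
Pow(Add(Function('u')(b, Function('z')(8, 8)), 2372), Rational(1, 2)) = Pow(Add(Add(-2, Mul(-7, 49), Mul(1, 49)), 2372), Rational(1, 2)) = Pow(Add(Add(-2, -343, 49), 2372), Rational(1, 2)) = Pow(Add(-296, 2372), Rational(1, 2)) = Pow(2076, Rational(1, 2)) = Mul(2, Pow(519, Rational(1, 2)))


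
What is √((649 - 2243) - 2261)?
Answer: I*√3855 ≈ 62.089*I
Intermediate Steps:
√((649 - 2243) - 2261) = √(-1594 - 2261) = √(-3855) = I*√3855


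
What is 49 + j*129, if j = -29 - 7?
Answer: -4595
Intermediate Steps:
j = -36
49 + j*129 = 49 - 36*129 = 49 - 4644 = -4595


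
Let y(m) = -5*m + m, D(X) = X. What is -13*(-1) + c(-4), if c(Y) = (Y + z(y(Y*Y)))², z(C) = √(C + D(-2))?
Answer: 13 + (4 - I*√66)² ≈ -37.0 - 64.992*I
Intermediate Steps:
y(m) = -4*m
z(C) = √(-2 + C) (z(C) = √(C - 2) = √(-2 + C))
c(Y) = (Y + √(-2 - 4*Y²))² (c(Y) = (Y + √(-2 - 4*Y*Y))² = (Y + √(-2 - 4*Y²))²)
-13*(-1) + c(-4) = -13*(-1) + (-4 + √2*√(-1 - 2*(-4)²))² = 13 + (-4 + √2*√(-1 - 2*16))² = 13 + (-4 + √2*√(-1 - 32))² = 13 + (-4 + √2*√(-33))² = 13 + (-4 + √2*(I*√33))² = 13 + (-4 + I*√66)²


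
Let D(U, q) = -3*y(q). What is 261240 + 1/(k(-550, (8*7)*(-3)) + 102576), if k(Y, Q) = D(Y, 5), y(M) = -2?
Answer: 26798521681/102582 ≈ 2.6124e+5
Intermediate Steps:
D(U, q) = 6 (D(U, q) = -3*(-2) = 6)
k(Y, Q) = 6
261240 + 1/(k(-550, (8*7)*(-3)) + 102576) = 261240 + 1/(6 + 102576) = 261240 + 1/102582 = 26798521681/102582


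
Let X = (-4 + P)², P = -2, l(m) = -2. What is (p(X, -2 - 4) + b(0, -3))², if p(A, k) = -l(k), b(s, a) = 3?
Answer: 25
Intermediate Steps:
X = 36 (X = (-4 - 2)² = (-6)² = 36)
p(A, k) = 2 (p(A, k) = -1*(-2) = 2)
(p(X, -2 - 4) + b(0, -3))² = (2 + 3)² = 5² = 25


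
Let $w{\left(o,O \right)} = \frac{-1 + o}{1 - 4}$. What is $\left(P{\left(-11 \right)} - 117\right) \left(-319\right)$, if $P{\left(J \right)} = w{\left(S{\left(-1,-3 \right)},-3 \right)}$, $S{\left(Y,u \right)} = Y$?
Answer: $\frac{111331}{3} \approx 37110.0$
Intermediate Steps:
$w{\left(o,O \right)} = \frac{1}{3} - \frac{o}{3}$ ($w{\left(o,O \right)} = \frac{-1 + o}{-3} = \left(-1 + o\right) \left(- \frac{1}{3}\right) = \frac{1}{3} - \frac{o}{3}$)
$P{\left(J \right)} = \frac{2}{3}$ ($P{\left(J \right)} = \frac{1}{3} - - \frac{1}{3} = \frac{1}{3} + \frac{1}{3} = \frac{2}{3}$)
$\left(P{\left(-11 \right)} - 117\right) \left(-319\right) = \left(\frac{2}{3} - 117\right) \left(-319\right) = \left(- \frac{349}{3}\right) \left(-319\right) = \frac{111331}{3}$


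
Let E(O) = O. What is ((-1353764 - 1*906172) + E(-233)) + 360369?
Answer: -1899800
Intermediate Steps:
((-1353764 - 1*906172) + E(-233)) + 360369 = ((-1353764 - 1*906172) - 233) + 360369 = ((-1353764 - 906172) - 233) + 360369 = (-2259936 - 233) + 360369 = -2260169 + 360369 = -1899800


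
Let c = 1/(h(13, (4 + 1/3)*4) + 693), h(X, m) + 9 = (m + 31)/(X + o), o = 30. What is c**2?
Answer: 16641/7811201161 ≈ 2.1304e-6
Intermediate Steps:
h(X, m) = -9 + (31 + m)/(30 + X) (h(X, m) = -9 + (m + 31)/(X + 30) = -9 + (31 + m)/(30 + X))
c = 129/88381 (c = 1/((-239 + (4 + 1/3)*4 - 9*13)/(30 + 13) + 693) = 1/((-239 + (4 + 1/3)*4 - 117)/43 + 693) = 1/((-239 + (13/3)*4 - 117)/43 + 693) = 1/((-239 + 52/3 - 117)/43 + 693) = 1/((1/43)*(-1016/3) + 693) = 1/(-1016/129 + 693) = 1/(88381/129) = 129/88381 ≈ 0.0014596)
c**2 = (129/88381)**2 = 16641/7811201161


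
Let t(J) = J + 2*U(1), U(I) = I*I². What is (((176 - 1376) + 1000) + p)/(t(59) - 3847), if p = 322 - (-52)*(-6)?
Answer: 95/1893 ≈ 0.050185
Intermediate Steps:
U(I) = I³
p = 10 (p = 322 - 1*312 = 322 - 312 = 10)
t(J) = 2 + J (t(J) = J + 2*1³ = J + 2*1 = J + 2 = 2 + J)
(((176 - 1376) + 1000) + p)/(t(59) - 3847) = (((176 - 1376) + 1000) + 10)/((2 + 59) - 3847) = ((-1200 + 1000) + 10)/(61 - 3847) = (-200 + 10)/(-3786) = -190*(-1/3786) = 95/1893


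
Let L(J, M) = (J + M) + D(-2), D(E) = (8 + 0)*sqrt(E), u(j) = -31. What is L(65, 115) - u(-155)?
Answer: 211 + 8*I*sqrt(2) ≈ 211.0 + 11.314*I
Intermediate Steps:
D(E) = 8*sqrt(E)
L(J, M) = J + M + 8*I*sqrt(2) (L(J, M) = (J + M) + 8*sqrt(-2) = (J + M) + 8*(I*sqrt(2)) = (J + M) + 8*I*sqrt(2) = J + M + 8*I*sqrt(2))
L(65, 115) - u(-155) = (65 + 115 + 8*I*sqrt(2)) - 1*(-31) = (180 + 8*I*sqrt(2)) + 31 = 211 + 8*I*sqrt(2)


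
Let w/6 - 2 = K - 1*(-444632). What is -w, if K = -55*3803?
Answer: -1412814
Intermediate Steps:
K = -209165
w = 1412814 (w = 12 + 6*(-209165 - 1*(-444632)) = 12 + 6*(-209165 + 444632) = 12 + 6*235467 = 12 + 1412802 = 1412814)
-w = -1*1412814 = -1412814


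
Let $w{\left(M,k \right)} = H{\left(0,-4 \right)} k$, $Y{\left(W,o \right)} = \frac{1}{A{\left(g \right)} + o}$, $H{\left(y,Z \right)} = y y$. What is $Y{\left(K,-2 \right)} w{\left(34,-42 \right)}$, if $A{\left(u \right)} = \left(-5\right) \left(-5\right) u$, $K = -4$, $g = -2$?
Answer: $0$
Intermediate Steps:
$A{\left(u \right)} = 25 u$
$H{\left(y,Z \right)} = y^{2}$
$Y{\left(W,o \right)} = \frac{1}{-50 + o}$ ($Y{\left(W,o \right)} = \frac{1}{25 \left(-2\right) + o} = \frac{1}{-50 + o}$)
$w{\left(M,k \right)} = 0$ ($w{\left(M,k \right)} = 0^{2} k = 0 k = 0$)
$Y{\left(K,-2 \right)} w{\left(34,-42 \right)} = \frac{1}{-50 - 2} \cdot 0 = \frac{1}{-52} \cdot 0 = \left(- \frac{1}{52}\right) 0 = 0$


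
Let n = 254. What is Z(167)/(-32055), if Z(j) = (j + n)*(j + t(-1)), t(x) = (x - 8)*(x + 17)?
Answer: -9683/32055 ≈ -0.30207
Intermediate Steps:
t(x) = (-8 + x)*(17 + x)
Z(j) = (-144 + j)*(254 + j) (Z(j) = (j + 254)*(j + (-136 + (-1)² + 9*(-1))) = (254 + j)*(j + (-136 + 1 - 9)) = (254 + j)*(j - 144) = (254 + j)*(-144 + j) = (-144 + j)*(254 + j))
Z(167)/(-32055) = (-36576 + 167² + 110*167)/(-32055) = (-36576 + 27889 + 18370)*(-1/32055) = 9683*(-1/32055) = -9683/32055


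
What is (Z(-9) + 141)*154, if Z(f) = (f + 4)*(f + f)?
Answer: 35574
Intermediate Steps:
Z(f) = 2*f*(4 + f) (Z(f) = (4 + f)*(2*f) = 2*f*(4 + f))
(Z(-9) + 141)*154 = (2*(-9)*(4 - 9) + 141)*154 = (2*(-9)*(-5) + 141)*154 = (90 + 141)*154 = 231*154 = 35574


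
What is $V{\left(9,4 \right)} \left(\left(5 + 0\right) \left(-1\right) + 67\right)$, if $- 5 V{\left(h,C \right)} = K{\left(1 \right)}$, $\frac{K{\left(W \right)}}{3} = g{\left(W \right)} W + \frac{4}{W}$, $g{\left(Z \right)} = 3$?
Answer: $- \frac{1302}{5} \approx -260.4$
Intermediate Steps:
$K{\left(W \right)} = 9 W + \frac{12}{W}$ ($K{\left(W \right)} = 3 \left(3 W + \frac{4}{W}\right) = 9 W + \frac{12}{W}$)
$V{\left(h,C \right)} = - \frac{21}{5}$ ($V{\left(h,C \right)} = - \frac{9 \cdot 1 + \frac{12}{1}}{5} = - \frac{9 + 12 \cdot 1}{5} = - \frac{9 + 12}{5} = \left(- \frac{1}{5}\right) 21 = - \frac{21}{5}$)
$V{\left(9,4 \right)} \left(\left(5 + 0\right) \left(-1\right) + 67\right) = - \frac{21 \left(\left(5 + 0\right) \left(-1\right) + 67\right)}{5} = - \frac{21 \left(5 \left(-1\right) + 67\right)}{5} = - \frac{21 \left(-5 + 67\right)}{5} = \left(- \frac{21}{5}\right) 62 = - \frac{1302}{5}$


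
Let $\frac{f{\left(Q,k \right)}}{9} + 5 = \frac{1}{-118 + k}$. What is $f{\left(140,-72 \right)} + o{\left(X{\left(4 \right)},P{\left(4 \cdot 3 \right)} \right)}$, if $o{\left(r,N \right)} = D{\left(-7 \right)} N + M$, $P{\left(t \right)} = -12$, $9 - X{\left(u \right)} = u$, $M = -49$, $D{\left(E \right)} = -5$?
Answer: $- \frac{6469}{190} \approx -34.047$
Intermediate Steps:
$X{\left(u \right)} = 9 - u$
$f{\left(Q,k \right)} = -45 + \frac{9}{-118 + k}$
$o{\left(r,N \right)} = -49 - 5 N$ ($o{\left(r,N \right)} = - 5 N - 49 = -49 - 5 N$)
$f{\left(140,-72 \right)} + o{\left(X{\left(4 \right)},P{\left(4 \cdot 3 \right)} \right)} = \frac{9 \left(591 - -360\right)}{-118 - 72} - -11 = \frac{9 \left(591 + 360\right)}{-190} + \left(-49 + 60\right) = 9 \left(- \frac{1}{190}\right) 951 + 11 = - \frac{8559}{190} + 11 = - \frac{6469}{190}$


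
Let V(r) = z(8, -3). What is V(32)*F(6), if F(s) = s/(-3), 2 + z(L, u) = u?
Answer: 10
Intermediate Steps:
z(L, u) = -2 + u
F(s) = -s/3 (F(s) = s*(-⅓) = -s/3)
V(r) = -5 (V(r) = -2 - 3 = -5)
V(32)*F(6) = -(-5)*6/3 = -5*(-2) = 10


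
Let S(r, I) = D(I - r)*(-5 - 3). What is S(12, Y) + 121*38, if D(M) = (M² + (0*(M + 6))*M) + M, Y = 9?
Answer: 4550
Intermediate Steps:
D(M) = M + M² (D(M) = (M² + (0*(6 + M))*M) + M = (M² + 0*M) + M = (M² + 0) + M = M² + M = M + M²)
S(r, I) = -8*(I - r)*(1 + I - r) (S(r, I) = ((I - r)*(1 + (I - r)))*(-5 - 3) = ((I - r)*(1 + I - r))*(-8) = -8*(I - r)*(1 + I - r))
S(12, Y) + 121*38 = -8*(9 - 1*12)*(1 + 9 - 1*12) + 121*38 = -8*(9 - 12)*(1 + 9 - 12) + 4598 = -8*(-3)*(-2) + 4598 = -48 + 4598 = 4550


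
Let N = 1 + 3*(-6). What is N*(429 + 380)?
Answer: -13753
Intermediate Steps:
N = -17 (N = 1 - 18 = -17)
N*(429 + 380) = -17*(429 + 380) = -17*809 = -13753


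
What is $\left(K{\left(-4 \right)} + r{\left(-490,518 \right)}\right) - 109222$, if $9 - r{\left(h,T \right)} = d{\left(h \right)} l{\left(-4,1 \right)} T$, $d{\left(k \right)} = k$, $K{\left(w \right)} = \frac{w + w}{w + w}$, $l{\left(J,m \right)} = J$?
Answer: $-1124492$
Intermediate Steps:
$K{\left(w \right)} = 1$ ($K{\left(w \right)} = \frac{2 w}{2 w} = 2 w \frac{1}{2 w} = 1$)
$r{\left(h,T \right)} = 9 + 4 T h$ ($r{\left(h,T \right)} = 9 - h \left(-4\right) T = 9 - - 4 h T = 9 - - 4 T h = 9 + 4 T h$)
$\left(K{\left(-4 \right)} + r{\left(-490,518 \right)}\right) - 109222 = \left(1 + \left(9 + 4 \cdot 518 \left(-490\right)\right)\right) - 109222 = \left(1 + \left(9 - 1015280\right)\right) - 109222 = \left(1 - 1015271\right) - 109222 = -1015270 - 109222 = -1124492$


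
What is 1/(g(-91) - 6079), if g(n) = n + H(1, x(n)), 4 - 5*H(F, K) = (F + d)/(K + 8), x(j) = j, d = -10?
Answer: -415/2560227 ≈ -0.00016210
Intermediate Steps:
H(F, K) = ⅘ - (-10 + F)/(5*(8 + K)) (H(F, K) = ⅘ - (F - 10)/(5*(K + 8)) = ⅘ - (-10 + F)/(5*(8 + K)))
g(n) = n + (41 + 4*n)/(5*(8 + n)) (g(n) = n + (42 - 1*1 + 4*n)/(5*(8 + n)) = n + (42 - 1 + 4*n)/(5*(8 + n)) = n + (41 + 4*n)/(5*(8 + n)))
1/(g(-91) - 6079) = 1/((41 + 5*(-91)² + 44*(-91))/(5*(8 - 91)) - 6079) = 1/((⅕)*(41 + 5*8281 - 4004)/(-83) - 6079) = 1/((⅕)*(-1/83)*(41 + 41405 - 4004) - 6079) = 1/((⅕)*(-1/83)*37442 - 6079) = 1/(-37442/415 - 6079) = 1/(-2560227/415) = -415/2560227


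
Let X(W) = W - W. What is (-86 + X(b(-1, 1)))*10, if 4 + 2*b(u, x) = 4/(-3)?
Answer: -860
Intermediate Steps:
b(u, x) = -8/3 (b(u, x) = -2 + (4/(-3))/2 = -2 + (4*(-⅓))/2 = -2 + (½)*(-4/3) = -2 - ⅔ = -8/3)
X(W) = 0
(-86 + X(b(-1, 1)))*10 = (-86 + 0)*10 = -86*10 = -860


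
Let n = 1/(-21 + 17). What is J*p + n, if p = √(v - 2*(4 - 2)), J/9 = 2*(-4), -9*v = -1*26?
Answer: -¼ - 24*I*√10 ≈ -0.25 - 75.895*I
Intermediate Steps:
v = 26/9 (v = -(-1)*26/9 = -⅑*(-26) = 26/9 ≈ 2.8889)
J = -72 (J = 9*(2*(-4)) = 9*(-8) = -72)
p = I*√10/3 (p = √(26/9 - 2*(4 - 2)) = √(26/9 - 2*2) = √(26/9 - 4) = √(-10/9) = I*√10/3 ≈ 1.0541*I)
n = -¼ (n = 1/(-4) = -¼ ≈ -0.25000)
J*p + n = -24*I*√10 - ¼ = -¼ - 24*I*√10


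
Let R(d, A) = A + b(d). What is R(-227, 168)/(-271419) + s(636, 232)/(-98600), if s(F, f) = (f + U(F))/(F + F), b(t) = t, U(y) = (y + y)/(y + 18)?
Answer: 156794057/727546229232 ≈ 0.00021551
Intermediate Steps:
U(y) = 2*y/(18 + y) (U(y) = (2*y)/(18 + y) = 2*y/(18 + y))
R(d, A) = A + d
s(F, f) = (f + 2*F/(18 + F))/(2*F) (s(F, f) = (f + 2*F/(18 + F))/(F + F) = (f + 2*F/(18 + F))/((2*F)) = (f + 2*F/(18 + F))*(1/(2*F)) = (f + 2*F/(18 + F))/(2*F))
R(-227, 168)/(-271419) + s(636, 232)/(-98600) = (168 - 227)/(-271419) + ((636 + (½)*232*(18 + 636))/(636*(18 + 636)))/(-98600) = -59*(-1/271419) + ((1/636)*(636 + (½)*232*654)/654)*(-1/98600) = 59/271419 + ((1/636)*(1/654)*(636 + 75864))*(-1/98600) = 59/271419 + ((1/636)*(1/654)*76500)*(-1/98600) = 59/271419 + (2125/11554)*(-1/98600) = 59/271419 - 5/2680528 = 156794057/727546229232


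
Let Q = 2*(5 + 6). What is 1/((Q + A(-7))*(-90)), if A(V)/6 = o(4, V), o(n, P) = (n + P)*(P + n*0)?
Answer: -1/13320 ≈ -7.5075e-5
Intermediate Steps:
o(n, P) = P*(P + n) (o(n, P) = (P + n)*(P + 0) = (P + n)*P = P*(P + n))
A(V) = 6*V*(4 + V) (A(V) = 6*(V*(V + 4)) = 6*(V*(4 + V)) = 6*V*(4 + V))
Q = 22 (Q = 2*11 = 22)
1/((Q + A(-7))*(-90)) = 1/((22 + 6*(-7)*(4 - 7))*(-90)) = 1/((22 + 6*(-7)*(-3))*(-90)) = 1/((22 + 126)*(-90)) = 1/(148*(-90)) = 1/(-13320) = -1/13320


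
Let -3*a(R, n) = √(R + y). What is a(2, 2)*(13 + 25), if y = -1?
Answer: -38/3 ≈ -12.667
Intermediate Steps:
a(R, n) = -√(-1 + R)/3 (a(R, n) = -√(R - 1)/3 = -√(-1 + R)/3)
a(2, 2)*(13 + 25) = (-√(-1 + 2)/3)*(13 + 25) = -√1/3*38 = -⅓*1*38 = -⅓*38 = -38/3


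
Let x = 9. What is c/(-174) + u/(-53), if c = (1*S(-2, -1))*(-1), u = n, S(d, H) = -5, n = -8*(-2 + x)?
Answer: 9479/9222 ≈ 1.0279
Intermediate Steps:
n = -56 (n = -8*(-2 + 9) = -8*7 = -56)
u = -56
c = 5 (c = (1*(-5))*(-1) = -5*(-1) = 5)
c/(-174) + u/(-53) = 5/(-174) - 56/(-53) = 5*(-1/174) - 56*(-1/53) = -5/174 + 56/53 = 9479/9222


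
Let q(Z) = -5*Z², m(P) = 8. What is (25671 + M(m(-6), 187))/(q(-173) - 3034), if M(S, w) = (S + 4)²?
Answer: -8605/50893 ≈ -0.16908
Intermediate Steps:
M(S, w) = (4 + S)²
(25671 + M(m(-6), 187))/(q(-173) - 3034) = (25671 + (4 + 8)²)/(-5*(-173)² - 3034) = (25671 + 12²)/(-5*29929 - 3034) = (25671 + 144)/(-149645 - 3034) = 25815/(-152679) = 25815*(-1/152679) = -8605/50893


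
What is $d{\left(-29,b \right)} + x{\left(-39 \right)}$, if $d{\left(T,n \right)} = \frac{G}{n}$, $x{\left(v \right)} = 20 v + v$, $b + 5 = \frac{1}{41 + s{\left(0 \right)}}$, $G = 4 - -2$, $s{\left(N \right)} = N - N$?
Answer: $- \frac{27887}{34} \approx -820.21$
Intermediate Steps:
$s{\left(N \right)} = 0$
$G = 6$ ($G = 4 + 2 = 6$)
$b = - \frac{204}{41}$ ($b = -5 + \frac{1}{41 + 0} = -5 + \frac{1}{41} = - \frac{204}{41} \approx -4.9756$)
$x{\left(v \right)} = 21 v$
$d{\left(T,n \right)} = \frac{6}{n}$
$d{\left(-29,b \right)} + x{\left(-39 \right)} = \frac{6}{- \frac{204}{41}} + 21 \left(-39\right) = 6 \left(- \frac{41}{204}\right) - 819 = - \frac{41}{34} - 819 = - \frac{27887}{34}$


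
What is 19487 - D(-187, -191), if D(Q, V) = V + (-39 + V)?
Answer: 19908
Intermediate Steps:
D(Q, V) = -39 + 2*V
19487 - D(-187, -191) = 19487 - (-39 + 2*(-191)) = 19487 - (-39 - 382) = 19487 - 1*(-421) = 19487 + 421 = 19908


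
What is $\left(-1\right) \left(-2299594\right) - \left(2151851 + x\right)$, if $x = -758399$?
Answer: $906142$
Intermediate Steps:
$\left(-1\right) \left(-2299594\right) - \left(2151851 + x\right) = \left(-1\right) \left(-2299594\right) - \left(2151851 - 758399\right) = 2299594 - 1393452 = 906142$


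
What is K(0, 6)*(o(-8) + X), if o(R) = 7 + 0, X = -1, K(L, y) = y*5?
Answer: 180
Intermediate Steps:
K(L, y) = 5*y
o(R) = 7
K(0, 6)*(o(-8) + X) = (5*6)*(7 - 1) = 30*6 = 180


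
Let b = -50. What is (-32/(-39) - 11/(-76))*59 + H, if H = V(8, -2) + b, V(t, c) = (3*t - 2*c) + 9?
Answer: 130267/2964 ≈ 43.950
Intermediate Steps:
V(t, c) = 9 - 2*c + 3*t (V(t, c) = (-2*c + 3*t) + 9 = 9 - 2*c + 3*t)
H = -13 (H = (9 - 2*(-2) + 3*8) - 50 = (9 + 4 + 24) - 50 = 37 - 50 = -13)
(-32/(-39) - 11/(-76))*59 + H = (-32/(-39) - 11/(-76))*59 - 13 = (-32*(-1/39) - 11*(-1/76))*59 - 13 = (32/39 + 11/76)*59 - 13 = (2861/2964)*59 - 13 = 168799/2964 - 13 = 130267/2964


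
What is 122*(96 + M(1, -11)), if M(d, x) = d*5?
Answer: 12322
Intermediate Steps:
M(d, x) = 5*d
122*(96 + M(1, -11)) = 122*(96 + 5*1) = 122*(96 + 5) = 122*101 = 12322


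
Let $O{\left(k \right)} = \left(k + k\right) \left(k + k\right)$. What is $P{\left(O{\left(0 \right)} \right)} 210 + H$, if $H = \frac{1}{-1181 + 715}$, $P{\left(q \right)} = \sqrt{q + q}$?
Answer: $- \frac{1}{466} \approx -0.0021459$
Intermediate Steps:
$O{\left(k \right)} = 4 k^{2}$ ($O{\left(k \right)} = 2 k 2 k = 4 k^{2}$)
$P{\left(q \right)} = \sqrt{2} \sqrt{q}$ ($P{\left(q \right)} = \sqrt{2 q} = \sqrt{2} \sqrt{q}$)
$H = - \frac{1}{466}$ ($H = \frac{1}{-466} = - \frac{1}{466} \approx -0.0021459$)
$P{\left(O{\left(0 \right)} \right)} 210 + H = \sqrt{2} \sqrt{4 \cdot 0^{2}} \cdot 210 - \frac{1}{466} = \sqrt{2} \sqrt{4 \cdot 0} \cdot 210 - \frac{1}{466} = \sqrt{2} \sqrt{0} \cdot 210 - \frac{1}{466} = \sqrt{2} \cdot 0 \cdot 210 - \frac{1}{466} = 0 \cdot 210 - \frac{1}{466} = 0 - \frac{1}{466} = - \frac{1}{466}$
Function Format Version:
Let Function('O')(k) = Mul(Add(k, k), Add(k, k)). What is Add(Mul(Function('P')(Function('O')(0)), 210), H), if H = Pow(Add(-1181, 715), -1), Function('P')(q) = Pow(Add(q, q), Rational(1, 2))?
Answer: Rational(-1, 466) ≈ -0.0021459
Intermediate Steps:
Function('O')(k) = Mul(4, Pow(k, 2)) (Function('O')(k) = Mul(Mul(2, k), Mul(2, k)) = Mul(4, Pow(k, 2)))
Function('P')(q) = Mul(Pow(2, Rational(1, 2)), Pow(q, Rational(1, 2))) (Function('P')(q) = Pow(Mul(2, q), Rational(1, 2)) = Mul(Pow(2, Rational(1, 2)), Pow(q, Rational(1, 2))))
H = Rational(-1, 466) (H = Pow(-466, -1) = Rational(-1, 466) ≈ -0.0021459)
Add(Mul(Function('P')(Function('O')(0)), 210), H) = Add(Mul(Mul(Pow(2, Rational(1, 2)), Pow(Mul(4, Pow(0, 2)), Rational(1, 2))), 210), Rational(-1, 466)) = Add(Mul(Mul(Pow(2, Rational(1, 2)), Pow(Mul(4, 0), Rational(1, 2))), 210), Rational(-1, 466)) = Add(Mul(Mul(Pow(2, Rational(1, 2)), Pow(0, Rational(1, 2))), 210), Rational(-1, 466)) = Add(Mul(Mul(Pow(2, Rational(1, 2)), 0), 210), Rational(-1, 466)) = Add(Mul(0, 210), Rational(-1, 466)) = Add(0, Rational(-1, 466)) = Rational(-1, 466)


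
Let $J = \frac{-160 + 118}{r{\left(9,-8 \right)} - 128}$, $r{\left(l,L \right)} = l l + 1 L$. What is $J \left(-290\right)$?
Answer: $- \frac{2436}{11} \approx -221.45$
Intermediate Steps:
$r{\left(l,L \right)} = L + l^{2}$ ($r{\left(l,L \right)} = l^{2} + L = L + l^{2}$)
$J = \frac{42}{55}$ ($J = \frac{-160 + 118}{\left(-8 + 9^{2}\right) - 128} = - \frac{42}{\left(-8 + 81\right) - 128} = - \frac{42}{73 - 128} = - \frac{42}{-55} = \left(-42\right) \left(- \frac{1}{55}\right) = \frac{42}{55} \approx 0.76364$)
$J \left(-290\right) = \frac{42}{55} \left(-290\right) = - \frac{2436}{11}$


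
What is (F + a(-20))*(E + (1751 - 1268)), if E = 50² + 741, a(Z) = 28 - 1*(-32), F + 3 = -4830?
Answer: -17774652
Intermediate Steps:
F = -4833 (F = -3 - 4830 = -4833)
a(Z) = 60 (a(Z) = 28 + 32 = 60)
E = 3241 (E = 2500 + 741 = 3241)
(F + a(-20))*(E + (1751 - 1268)) = (-4833 + 60)*(3241 + (1751 - 1268)) = -4773*(3241 + 483) = -4773*3724 = -17774652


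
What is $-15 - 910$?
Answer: $-925$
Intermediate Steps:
$-15 - 910 = -925$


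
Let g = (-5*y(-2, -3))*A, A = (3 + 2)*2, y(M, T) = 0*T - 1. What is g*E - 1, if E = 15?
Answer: 749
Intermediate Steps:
y(M, T) = -1 (y(M, T) = 0 - 1 = -1)
A = 10 (A = 5*2 = 10)
g = 50 (g = -5*(-1)*10 = 5*10 = 50)
g*E - 1 = 50*15 - 1 = 750 - 1 = 749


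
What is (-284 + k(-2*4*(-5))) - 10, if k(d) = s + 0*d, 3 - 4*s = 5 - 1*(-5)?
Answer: -1183/4 ≈ -295.75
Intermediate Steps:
s = -7/4 (s = ¾ - (5 - 1*(-5))/4 = ¾ - (5 + 5)/4 = ¾ - ¼*10 = ¾ - 5/2 = -7/4 ≈ -1.7500)
k(d) = -7/4 (k(d) = -7/4 + 0*d = -7/4 + 0 = -7/4)
(-284 + k(-2*4*(-5))) - 10 = (-284 - 7/4) - 10 = -1143/4 - 10 = -1183/4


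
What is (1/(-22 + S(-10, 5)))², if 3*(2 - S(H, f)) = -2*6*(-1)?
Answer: 1/576 ≈ 0.0017361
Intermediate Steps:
S(H, f) = -2 (S(H, f) = 2 - (-2*6)*(-1)/3 = 2 - (-4)*(-1) = 2 - ⅓*12 = 2 - 4 = -2)
(1/(-22 + S(-10, 5)))² = (1/(-22 - 2))² = (1/(-24))² = (-1/24)² = 1/576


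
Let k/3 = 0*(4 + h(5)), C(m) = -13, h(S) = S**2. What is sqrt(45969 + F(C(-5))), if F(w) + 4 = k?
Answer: sqrt(45965) ≈ 214.39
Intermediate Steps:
k = 0 (k = 3*(0*(4 + 5**2)) = 3*(0*(4 + 25)) = 3*(0*29) = 3*0 = 0)
F(w) = -4 (F(w) = -4 + 0 = -4)
sqrt(45969 + F(C(-5))) = sqrt(45969 - 4) = sqrt(45965)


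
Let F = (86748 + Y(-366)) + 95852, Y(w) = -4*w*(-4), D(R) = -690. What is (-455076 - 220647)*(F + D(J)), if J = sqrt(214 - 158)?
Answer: -118963737042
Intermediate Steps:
J = 2*sqrt(14) (J = sqrt(56) = 2*sqrt(14) ≈ 7.4833)
Y(w) = 16*w
F = 176744 (F = (86748 + 16*(-366)) + 95852 = (86748 - 5856) + 95852 = 80892 + 95852 = 176744)
(-455076 - 220647)*(F + D(J)) = (-455076 - 220647)*(176744 - 690) = -675723*176054 = -118963737042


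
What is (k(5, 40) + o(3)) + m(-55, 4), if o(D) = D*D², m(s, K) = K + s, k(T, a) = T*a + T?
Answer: 181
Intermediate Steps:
k(T, a) = T + T*a
o(D) = D³
(k(5, 40) + o(3)) + m(-55, 4) = (5*(1 + 40) + 3³) + (4 - 55) = (5*41 + 27) - 51 = (205 + 27) - 51 = 232 - 51 = 181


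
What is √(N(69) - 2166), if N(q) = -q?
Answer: I*√2235 ≈ 47.276*I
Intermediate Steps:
√(N(69) - 2166) = √(-1*69 - 2166) = √(-69 - 2166) = √(-2235) = I*√2235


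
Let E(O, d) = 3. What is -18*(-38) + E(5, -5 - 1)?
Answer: 687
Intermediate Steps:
-18*(-38) + E(5, -5 - 1) = -18*(-38) + 3 = 684 + 3 = 687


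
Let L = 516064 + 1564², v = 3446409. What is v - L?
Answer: 484249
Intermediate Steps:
L = 2962160 (L = 516064 + 2446096 = 2962160)
v - L = 3446409 - 1*2962160 = 3446409 - 2962160 = 484249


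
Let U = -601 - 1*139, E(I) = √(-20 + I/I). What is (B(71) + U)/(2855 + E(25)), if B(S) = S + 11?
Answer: -939295/4075522 + 329*I*√19/4075522 ≈ -0.23047 + 0.00035188*I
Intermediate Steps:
E(I) = I*√19 (E(I) = √(-20 + 1) = √(-19) = I*√19)
B(S) = 11 + S
U = -740 (U = -601 - 139 = -740)
(B(71) + U)/(2855 + E(25)) = ((11 + 71) - 740)/(2855 + I*√19) = (82 - 740)/(2855 + I*√19) = -658/(2855 + I*√19)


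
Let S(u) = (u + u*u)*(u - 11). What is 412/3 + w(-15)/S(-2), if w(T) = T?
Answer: 10757/78 ≈ 137.91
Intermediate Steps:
S(u) = (-11 + u)*(u + u²) (S(u) = (u + u²)*(-11 + u) = (-11 + u)*(u + u²))
412/3 + w(-15)/S(-2) = 412/3 - 15*(-1/(2*(-11 + (-2)² - 10*(-2)))) = 412*(⅓) - 15*(-1/(2*(-11 + 4 + 20))) = 412/3 - 15/((-2*13)) = 412/3 - 15/(-26) = 412/3 - 15*(-1/26) = 412/3 + 15/26 = 10757/78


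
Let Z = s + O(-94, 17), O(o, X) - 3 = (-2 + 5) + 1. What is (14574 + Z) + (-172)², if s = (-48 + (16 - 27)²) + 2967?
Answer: 47205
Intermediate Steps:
O(o, X) = 7 (O(o, X) = 3 + ((-2 + 5) + 1) = 3 + (3 + 1) = 3 + 4 = 7)
s = 3040 (s = (-48 + (-11)²) + 2967 = (-48 + 121) + 2967 = 73 + 2967 = 3040)
Z = 3047 (Z = 3040 + 7 = 3047)
(14574 + Z) + (-172)² = (14574 + 3047) + (-172)² = 17621 + 29584 = 47205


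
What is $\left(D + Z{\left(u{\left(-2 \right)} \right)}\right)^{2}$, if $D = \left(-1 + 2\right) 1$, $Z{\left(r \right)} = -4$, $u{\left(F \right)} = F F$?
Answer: $9$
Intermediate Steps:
$u{\left(F \right)} = F^{2}$
$D = 1$ ($D = 1 \cdot 1 = 1$)
$\left(D + Z{\left(u{\left(-2 \right)} \right)}\right)^{2} = \left(1 - 4\right)^{2} = \left(-3\right)^{2} = 9$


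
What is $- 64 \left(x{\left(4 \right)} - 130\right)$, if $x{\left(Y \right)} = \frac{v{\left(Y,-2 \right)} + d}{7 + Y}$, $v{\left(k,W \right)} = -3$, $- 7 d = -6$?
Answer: $\frac{641600}{77} \approx 8332.5$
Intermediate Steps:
$d = \frac{6}{7}$ ($d = \left(- \frac{1}{7}\right) \left(-6\right) = \frac{6}{7} \approx 0.85714$)
$x{\left(Y \right)} = - \frac{15}{7 \left(7 + Y\right)}$ ($x{\left(Y \right)} = \frac{-3 + \frac{6}{7}}{7 + Y} = - \frac{15}{7 \left(7 + Y\right)}$)
$- 64 \left(x{\left(4 \right)} - 130\right) = - 64 \left(- \frac{15}{49 + 7 \cdot 4} - 130\right) = - 64 \left(- \frac{15}{49 + 28} - 130\right) = - 64 \left(- \frac{15}{77} - 130\right) = \left(-64\right) \left(- \frac{10025}{77}\right) = \frac{641600}{77}$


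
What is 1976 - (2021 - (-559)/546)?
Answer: -1933/42 ≈ -46.024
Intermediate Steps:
1976 - (2021 - (-559)/546) = 1976 - (2021 - 1*(-43/42)) = 1976 - (2021 + 43/42) = 1976 - 1*84925/42 = 1976 - 84925/42 = -1933/42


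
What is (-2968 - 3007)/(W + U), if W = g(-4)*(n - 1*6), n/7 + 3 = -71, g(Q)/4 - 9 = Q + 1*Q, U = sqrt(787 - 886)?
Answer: 2504720/878663 + 3585*I*sqrt(11)/878663 ≈ 2.8506 + 0.013532*I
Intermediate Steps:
U = 3*I*sqrt(11) (U = sqrt(-99) = 3*I*sqrt(11) ≈ 9.9499*I)
g(Q) = 36 + 8*Q (g(Q) = 36 + 4*(Q + 1*Q) = 36 + 4*(Q + Q) = 36 + 4*(2*Q) = 36 + 8*Q)
n = -518 (n = -21 + 7*(-71) = -21 - 497 = -518)
W = -2096 (W = (36 + 8*(-4))*(-518 - 1*6) = (36 - 32)*(-518 - 6) = 4*(-524) = -2096)
(-2968 - 3007)/(W + U) = (-2968 - 3007)/(-2096 + 3*I*sqrt(11)) = -5975/(-2096 + 3*I*sqrt(11))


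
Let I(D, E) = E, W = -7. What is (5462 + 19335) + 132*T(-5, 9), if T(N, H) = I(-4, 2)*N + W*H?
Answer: 15161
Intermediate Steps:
T(N, H) = -7*H + 2*N (T(N, H) = 2*N - 7*H = -7*H + 2*N)
(5462 + 19335) + 132*T(-5, 9) = (5462 + 19335) + 132*(-7*9 + 2*(-5)) = 24797 + 132*(-63 - 10) = 24797 + 132*(-73) = 24797 - 9636 = 15161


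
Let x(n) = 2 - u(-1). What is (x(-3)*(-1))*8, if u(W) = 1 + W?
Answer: -16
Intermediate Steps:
x(n) = 2 (x(n) = 2 - (1 - 1) = 2 - 1*0 = 2 + 0 = 2)
(x(-3)*(-1))*8 = (2*(-1))*8 = -2*8 = -16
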